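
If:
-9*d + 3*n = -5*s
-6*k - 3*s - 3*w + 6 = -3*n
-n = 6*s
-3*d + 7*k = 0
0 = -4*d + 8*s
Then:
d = 0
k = 0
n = 0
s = 0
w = 2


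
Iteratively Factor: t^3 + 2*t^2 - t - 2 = (t + 2)*(t^2 - 1) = (t - 1)*(t + 2)*(t + 1)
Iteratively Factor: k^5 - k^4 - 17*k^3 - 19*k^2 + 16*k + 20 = (k - 1)*(k^4 - 17*k^2 - 36*k - 20) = (k - 1)*(k + 2)*(k^3 - 2*k^2 - 13*k - 10) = (k - 5)*(k - 1)*(k + 2)*(k^2 + 3*k + 2) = (k - 5)*(k - 1)*(k + 2)^2*(k + 1)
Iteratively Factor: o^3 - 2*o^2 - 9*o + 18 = (o + 3)*(o^2 - 5*o + 6) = (o - 2)*(o + 3)*(o - 3)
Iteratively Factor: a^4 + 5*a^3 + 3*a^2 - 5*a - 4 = (a + 1)*(a^3 + 4*a^2 - a - 4) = (a - 1)*(a + 1)*(a^2 + 5*a + 4) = (a - 1)*(a + 1)^2*(a + 4)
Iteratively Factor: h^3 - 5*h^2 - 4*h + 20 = (h + 2)*(h^2 - 7*h + 10) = (h - 2)*(h + 2)*(h - 5)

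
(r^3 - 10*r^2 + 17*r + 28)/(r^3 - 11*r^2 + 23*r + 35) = (r - 4)/(r - 5)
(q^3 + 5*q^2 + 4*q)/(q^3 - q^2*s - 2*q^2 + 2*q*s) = (q^2 + 5*q + 4)/(q^2 - q*s - 2*q + 2*s)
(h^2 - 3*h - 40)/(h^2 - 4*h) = (h^2 - 3*h - 40)/(h*(h - 4))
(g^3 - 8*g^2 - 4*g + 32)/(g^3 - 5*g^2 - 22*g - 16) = (g - 2)/(g + 1)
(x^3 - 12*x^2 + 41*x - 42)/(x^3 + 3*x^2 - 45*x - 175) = (x^2 - 5*x + 6)/(x^2 + 10*x + 25)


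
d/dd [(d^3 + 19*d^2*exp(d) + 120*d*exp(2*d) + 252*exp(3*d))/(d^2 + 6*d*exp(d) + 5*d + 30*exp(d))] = (13*d^2*exp(d) + d^2 + 84*d*exp(2*d) + 65*d*exp(d) + 10*d + 378*exp(2*d) + 65*exp(d))/(d^2 + 10*d + 25)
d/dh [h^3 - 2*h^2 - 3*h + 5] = 3*h^2 - 4*h - 3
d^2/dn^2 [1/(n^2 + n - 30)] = 2*(-n^2 - n + (2*n + 1)^2 + 30)/(n^2 + n - 30)^3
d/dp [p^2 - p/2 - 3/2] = 2*p - 1/2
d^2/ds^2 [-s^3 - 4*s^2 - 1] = -6*s - 8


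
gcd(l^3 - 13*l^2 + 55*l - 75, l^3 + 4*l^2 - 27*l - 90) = l - 5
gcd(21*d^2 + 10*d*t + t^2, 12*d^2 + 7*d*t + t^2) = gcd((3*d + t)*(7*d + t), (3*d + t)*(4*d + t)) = 3*d + t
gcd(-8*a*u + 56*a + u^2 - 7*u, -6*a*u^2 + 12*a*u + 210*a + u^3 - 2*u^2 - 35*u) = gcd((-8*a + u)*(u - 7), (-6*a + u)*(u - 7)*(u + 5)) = u - 7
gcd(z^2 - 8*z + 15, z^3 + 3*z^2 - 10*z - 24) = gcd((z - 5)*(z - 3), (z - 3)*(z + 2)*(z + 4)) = z - 3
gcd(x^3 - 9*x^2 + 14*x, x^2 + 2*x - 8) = x - 2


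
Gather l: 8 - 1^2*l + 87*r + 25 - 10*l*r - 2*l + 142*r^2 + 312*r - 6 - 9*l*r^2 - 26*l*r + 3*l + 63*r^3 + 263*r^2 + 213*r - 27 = l*(-9*r^2 - 36*r) + 63*r^3 + 405*r^2 + 612*r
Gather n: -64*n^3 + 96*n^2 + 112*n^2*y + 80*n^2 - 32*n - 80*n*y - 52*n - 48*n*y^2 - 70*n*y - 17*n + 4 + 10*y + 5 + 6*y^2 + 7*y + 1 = -64*n^3 + n^2*(112*y + 176) + n*(-48*y^2 - 150*y - 101) + 6*y^2 + 17*y + 10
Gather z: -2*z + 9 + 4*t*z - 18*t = -18*t + z*(4*t - 2) + 9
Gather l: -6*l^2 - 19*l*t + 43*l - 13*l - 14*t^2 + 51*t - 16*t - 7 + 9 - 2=-6*l^2 + l*(30 - 19*t) - 14*t^2 + 35*t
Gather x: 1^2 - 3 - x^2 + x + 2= -x^2 + x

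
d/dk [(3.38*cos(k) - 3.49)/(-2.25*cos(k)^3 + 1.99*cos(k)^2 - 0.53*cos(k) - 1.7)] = (-15.21*cos(k)^3 + 30.2837*cos(k)^2 - 13.8902*cos(k) + 7.5957)*sin(k)/(5.0625*cos(k)^6 - 8.955*cos(k)^5 + 6.3451*cos(k)^4 + 5.5406*cos(k)^3 - 6.4851*cos(k)^2 + 1.802*cos(k) + 2.89)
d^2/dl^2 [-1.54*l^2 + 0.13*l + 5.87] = -3.08000000000000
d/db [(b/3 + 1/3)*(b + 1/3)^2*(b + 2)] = 4*b^3/3 + 11*b^2/3 + 74*b/27 + 5/9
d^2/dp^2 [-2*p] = 0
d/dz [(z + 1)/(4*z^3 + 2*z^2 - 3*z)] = (-8*z^3 - 14*z^2 - 4*z + 3)/(z^2*(16*z^4 + 16*z^3 - 20*z^2 - 12*z + 9))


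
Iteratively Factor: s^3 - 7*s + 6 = (s - 2)*(s^2 + 2*s - 3) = (s - 2)*(s + 3)*(s - 1)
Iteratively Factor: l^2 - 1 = (l + 1)*(l - 1)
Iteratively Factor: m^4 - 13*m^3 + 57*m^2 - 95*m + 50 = (m - 5)*(m^3 - 8*m^2 + 17*m - 10) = (m - 5)^2*(m^2 - 3*m + 2) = (m - 5)^2*(m - 2)*(m - 1)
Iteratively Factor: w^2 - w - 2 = (w - 2)*(w + 1)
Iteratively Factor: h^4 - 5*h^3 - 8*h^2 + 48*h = (h - 4)*(h^3 - h^2 - 12*h) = (h - 4)^2*(h^2 + 3*h) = h*(h - 4)^2*(h + 3)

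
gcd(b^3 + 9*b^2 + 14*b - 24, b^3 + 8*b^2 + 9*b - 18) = b^2 + 5*b - 6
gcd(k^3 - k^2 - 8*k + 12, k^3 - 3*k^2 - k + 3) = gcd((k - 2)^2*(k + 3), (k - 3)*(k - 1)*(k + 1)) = 1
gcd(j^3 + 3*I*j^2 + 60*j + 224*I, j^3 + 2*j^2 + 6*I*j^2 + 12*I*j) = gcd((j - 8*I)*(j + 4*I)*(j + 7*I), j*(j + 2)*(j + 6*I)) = 1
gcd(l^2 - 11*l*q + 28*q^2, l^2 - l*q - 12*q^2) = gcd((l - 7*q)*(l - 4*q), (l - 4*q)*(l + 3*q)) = -l + 4*q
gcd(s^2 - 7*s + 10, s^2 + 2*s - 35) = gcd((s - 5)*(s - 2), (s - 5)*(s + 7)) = s - 5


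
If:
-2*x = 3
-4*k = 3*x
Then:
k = 9/8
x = -3/2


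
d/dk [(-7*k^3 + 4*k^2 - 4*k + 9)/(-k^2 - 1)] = (7*k^4 + 17*k^2 + 10*k + 4)/(k^4 + 2*k^2 + 1)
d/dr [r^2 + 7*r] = 2*r + 7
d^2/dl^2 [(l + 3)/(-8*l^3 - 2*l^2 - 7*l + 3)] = 2*(-(l + 3)*(24*l^2 + 4*l + 7)^2 + (24*l^2 + 4*l + 2*(l + 3)*(12*l + 1) + 7)*(8*l^3 + 2*l^2 + 7*l - 3))/(8*l^3 + 2*l^2 + 7*l - 3)^3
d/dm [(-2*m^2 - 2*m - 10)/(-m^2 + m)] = 2*(-2*m^2 - 10*m + 5)/(m^2*(m^2 - 2*m + 1))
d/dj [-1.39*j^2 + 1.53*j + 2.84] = 1.53 - 2.78*j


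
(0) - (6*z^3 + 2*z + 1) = -6*z^3 - 2*z - 1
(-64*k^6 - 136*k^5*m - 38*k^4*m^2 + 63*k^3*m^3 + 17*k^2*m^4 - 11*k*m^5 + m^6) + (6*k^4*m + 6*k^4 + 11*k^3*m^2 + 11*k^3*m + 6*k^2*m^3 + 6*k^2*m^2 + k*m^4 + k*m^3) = -64*k^6 - 136*k^5*m - 38*k^4*m^2 + 6*k^4*m + 6*k^4 + 63*k^3*m^3 + 11*k^3*m^2 + 11*k^3*m + 17*k^2*m^4 + 6*k^2*m^3 + 6*k^2*m^2 - 11*k*m^5 + k*m^4 + k*m^3 + m^6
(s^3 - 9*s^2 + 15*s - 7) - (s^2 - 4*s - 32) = s^3 - 10*s^2 + 19*s + 25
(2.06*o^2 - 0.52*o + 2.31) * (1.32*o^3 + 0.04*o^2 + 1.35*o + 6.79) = 2.7192*o^5 - 0.604*o^4 + 5.8094*o^3 + 13.3778*o^2 - 0.4123*o + 15.6849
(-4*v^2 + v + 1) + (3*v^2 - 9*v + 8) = -v^2 - 8*v + 9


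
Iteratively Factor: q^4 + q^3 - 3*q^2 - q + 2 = (q - 1)*(q^3 + 2*q^2 - q - 2) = (q - 1)*(q + 2)*(q^2 - 1) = (q - 1)^2*(q + 2)*(q + 1)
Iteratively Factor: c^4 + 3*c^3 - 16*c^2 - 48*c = (c + 4)*(c^3 - c^2 - 12*c) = (c + 3)*(c + 4)*(c^2 - 4*c) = c*(c + 3)*(c + 4)*(c - 4)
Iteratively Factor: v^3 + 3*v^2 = (v)*(v^2 + 3*v) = v*(v + 3)*(v)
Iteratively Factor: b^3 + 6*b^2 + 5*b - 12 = (b - 1)*(b^2 + 7*b + 12) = (b - 1)*(b + 4)*(b + 3)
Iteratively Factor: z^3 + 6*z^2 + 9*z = (z)*(z^2 + 6*z + 9) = z*(z + 3)*(z + 3)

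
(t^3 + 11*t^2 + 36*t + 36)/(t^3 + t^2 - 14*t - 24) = (t + 6)/(t - 4)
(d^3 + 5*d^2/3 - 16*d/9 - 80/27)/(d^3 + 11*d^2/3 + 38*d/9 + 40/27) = (3*d - 4)/(3*d + 2)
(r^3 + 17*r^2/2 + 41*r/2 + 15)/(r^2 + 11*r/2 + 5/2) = (2*r^2 + 7*r + 6)/(2*r + 1)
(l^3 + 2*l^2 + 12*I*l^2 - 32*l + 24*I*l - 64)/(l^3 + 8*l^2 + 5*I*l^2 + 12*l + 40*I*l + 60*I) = (l^2 + 12*I*l - 32)/(l^2 + l*(6 + 5*I) + 30*I)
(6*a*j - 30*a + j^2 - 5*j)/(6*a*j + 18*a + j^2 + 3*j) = (j - 5)/(j + 3)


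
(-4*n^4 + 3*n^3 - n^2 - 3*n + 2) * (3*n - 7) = -12*n^5 + 37*n^4 - 24*n^3 - 2*n^2 + 27*n - 14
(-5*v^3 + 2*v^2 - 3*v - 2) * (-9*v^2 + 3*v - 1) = 45*v^5 - 33*v^4 + 38*v^3 + 7*v^2 - 3*v + 2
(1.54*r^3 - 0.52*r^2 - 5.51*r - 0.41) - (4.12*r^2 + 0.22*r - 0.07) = 1.54*r^3 - 4.64*r^2 - 5.73*r - 0.34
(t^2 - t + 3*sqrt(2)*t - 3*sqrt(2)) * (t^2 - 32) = t^4 - t^3 + 3*sqrt(2)*t^3 - 32*t^2 - 3*sqrt(2)*t^2 - 96*sqrt(2)*t + 32*t + 96*sqrt(2)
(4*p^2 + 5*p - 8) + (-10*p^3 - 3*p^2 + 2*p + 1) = -10*p^3 + p^2 + 7*p - 7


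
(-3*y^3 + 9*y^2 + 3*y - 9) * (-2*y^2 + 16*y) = 6*y^5 - 66*y^4 + 138*y^3 + 66*y^2 - 144*y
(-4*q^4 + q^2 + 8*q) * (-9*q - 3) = 36*q^5 + 12*q^4 - 9*q^3 - 75*q^2 - 24*q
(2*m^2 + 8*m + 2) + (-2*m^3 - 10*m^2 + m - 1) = -2*m^3 - 8*m^2 + 9*m + 1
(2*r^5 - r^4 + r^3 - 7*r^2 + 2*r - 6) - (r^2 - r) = 2*r^5 - r^4 + r^3 - 8*r^2 + 3*r - 6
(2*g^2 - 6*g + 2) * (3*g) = 6*g^3 - 18*g^2 + 6*g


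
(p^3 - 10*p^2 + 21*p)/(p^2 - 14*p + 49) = p*(p - 3)/(p - 7)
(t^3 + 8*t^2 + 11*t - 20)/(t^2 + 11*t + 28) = (t^2 + 4*t - 5)/(t + 7)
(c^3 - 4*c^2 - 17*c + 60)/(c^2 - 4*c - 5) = (c^2 + c - 12)/(c + 1)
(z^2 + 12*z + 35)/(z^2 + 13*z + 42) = (z + 5)/(z + 6)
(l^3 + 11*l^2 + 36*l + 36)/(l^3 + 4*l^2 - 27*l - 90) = (l + 2)/(l - 5)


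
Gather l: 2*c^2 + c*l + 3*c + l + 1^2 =2*c^2 + 3*c + l*(c + 1) + 1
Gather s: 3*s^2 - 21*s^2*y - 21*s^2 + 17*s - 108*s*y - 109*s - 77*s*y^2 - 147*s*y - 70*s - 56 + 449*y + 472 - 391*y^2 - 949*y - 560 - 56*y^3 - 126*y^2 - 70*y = s^2*(-21*y - 18) + s*(-77*y^2 - 255*y - 162) - 56*y^3 - 517*y^2 - 570*y - 144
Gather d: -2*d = -2*d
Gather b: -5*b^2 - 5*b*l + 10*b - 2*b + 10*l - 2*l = -5*b^2 + b*(8 - 5*l) + 8*l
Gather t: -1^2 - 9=-10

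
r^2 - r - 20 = (r - 5)*(r + 4)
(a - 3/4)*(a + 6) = a^2 + 21*a/4 - 9/2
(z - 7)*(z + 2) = z^2 - 5*z - 14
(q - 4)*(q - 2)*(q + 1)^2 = q^4 - 4*q^3 - 3*q^2 + 10*q + 8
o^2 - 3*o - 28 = (o - 7)*(o + 4)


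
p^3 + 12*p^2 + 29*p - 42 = (p - 1)*(p + 6)*(p + 7)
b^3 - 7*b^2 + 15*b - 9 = (b - 3)^2*(b - 1)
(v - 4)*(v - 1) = v^2 - 5*v + 4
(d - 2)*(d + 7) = d^2 + 5*d - 14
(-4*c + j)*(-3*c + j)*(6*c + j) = 72*c^3 - 30*c^2*j - c*j^2 + j^3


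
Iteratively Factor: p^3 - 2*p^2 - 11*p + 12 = (p + 3)*(p^2 - 5*p + 4) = (p - 4)*(p + 3)*(p - 1)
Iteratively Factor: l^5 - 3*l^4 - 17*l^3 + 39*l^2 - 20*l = (l + 4)*(l^4 - 7*l^3 + 11*l^2 - 5*l) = l*(l + 4)*(l^3 - 7*l^2 + 11*l - 5) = l*(l - 1)*(l + 4)*(l^2 - 6*l + 5) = l*(l - 5)*(l - 1)*(l + 4)*(l - 1)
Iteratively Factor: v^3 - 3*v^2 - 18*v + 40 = (v - 2)*(v^2 - v - 20) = (v - 2)*(v + 4)*(v - 5)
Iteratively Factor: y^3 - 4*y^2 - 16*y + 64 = (y - 4)*(y^2 - 16) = (y - 4)*(y + 4)*(y - 4)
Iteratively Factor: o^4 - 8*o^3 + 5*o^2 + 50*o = (o + 2)*(o^3 - 10*o^2 + 25*o) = (o - 5)*(o + 2)*(o^2 - 5*o) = o*(o - 5)*(o + 2)*(o - 5)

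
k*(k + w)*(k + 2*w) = k^3 + 3*k^2*w + 2*k*w^2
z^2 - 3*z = z*(z - 3)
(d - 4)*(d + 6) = d^2 + 2*d - 24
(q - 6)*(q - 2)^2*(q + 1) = q^4 - 9*q^3 + 18*q^2 + 4*q - 24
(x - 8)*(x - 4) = x^2 - 12*x + 32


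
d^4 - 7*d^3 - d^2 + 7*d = d*(d - 7)*(d - 1)*(d + 1)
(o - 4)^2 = o^2 - 8*o + 16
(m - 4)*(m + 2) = m^2 - 2*m - 8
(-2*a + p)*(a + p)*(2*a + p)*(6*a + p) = -24*a^4 - 28*a^3*p + 2*a^2*p^2 + 7*a*p^3 + p^4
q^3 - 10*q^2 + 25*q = q*(q - 5)^2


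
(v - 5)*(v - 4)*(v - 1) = v^3 - 10*v^2 + 29*v - 20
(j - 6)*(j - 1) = j^2 - 7*j + 6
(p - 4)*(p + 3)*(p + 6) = p^3 + 5*p^2 - 18*p - 72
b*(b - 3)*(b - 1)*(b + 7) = b^4 + 3*b^3 - 25*b^2 + 21*b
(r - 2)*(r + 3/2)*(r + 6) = r^3 + 11*r^2/2 - 6*r - 18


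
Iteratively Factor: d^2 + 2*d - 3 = (d - 1)*(d + 3)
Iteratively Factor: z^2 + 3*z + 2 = (z + 1)*(z + 2)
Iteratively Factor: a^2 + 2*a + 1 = (a + 1)*(a + 1)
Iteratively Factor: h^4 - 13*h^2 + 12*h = (h + 4)*(h^3 - 4*h^2 + 3*h) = h*(h + 4)*(h^2 - 4*h + 3) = h*(h - 1)*(h + 4)*(h - 3)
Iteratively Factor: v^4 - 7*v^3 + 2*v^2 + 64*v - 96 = (v + 3)*(v^3 - 10*v^2 + 32*v - 32) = (v - 4)*(v + 3)*(v^2 - 6*v + 8) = (v - 4)*(v - 2)*(v + 3)*(v - 4)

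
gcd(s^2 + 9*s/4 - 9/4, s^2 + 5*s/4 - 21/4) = s + 3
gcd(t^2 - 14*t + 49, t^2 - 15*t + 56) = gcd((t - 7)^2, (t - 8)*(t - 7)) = t - 7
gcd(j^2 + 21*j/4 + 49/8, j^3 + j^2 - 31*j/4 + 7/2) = j + 7/2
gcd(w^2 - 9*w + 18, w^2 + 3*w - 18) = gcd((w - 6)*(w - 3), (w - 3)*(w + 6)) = w - 3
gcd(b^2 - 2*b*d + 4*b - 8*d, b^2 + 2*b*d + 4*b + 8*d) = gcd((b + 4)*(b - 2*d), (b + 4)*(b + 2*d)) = b + 4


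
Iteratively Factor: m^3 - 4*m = (m - 2)*(m^2 + 2*m) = (m - 2)*(m + 2)*(m)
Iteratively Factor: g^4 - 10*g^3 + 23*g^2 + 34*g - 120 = (g - 4)*(g^3 - 6*g^2 - g + 30) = (g - 5)*(g - 4)*(g^2 - g - 6) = (g - 5)*(g - 4)*(g + 2)*(g - 3)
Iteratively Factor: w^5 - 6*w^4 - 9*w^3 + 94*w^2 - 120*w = (w + 4)*(w^4 - 10*w^3 + 31*w^2 - 30*w) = (w - 3)*(w + 4)*(w^3 - 7*w^2 + 10*w) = (w - 5)*(w - 3)*(w + 4)*(w^2 - 2*w) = w*(w - 5)*(w - 3)*(w + 4)*(w - 2)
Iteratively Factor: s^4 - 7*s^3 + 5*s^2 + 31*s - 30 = (s - 5)*(s^3 - 2*s^2 - 5*s + 6) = (s - 5)*(s - 1)*(s^2 - s - 6) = (s - 5)*(s - 3)*(s - 1)*(s + 2)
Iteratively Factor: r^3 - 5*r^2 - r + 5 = (r - 1)*(r^2 - 4*r - 5) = (r - 1)*(r + 1)*(r - 5)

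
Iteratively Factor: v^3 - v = (v - 1)*(v^2 + v) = v*(v - 1)*(v + 1)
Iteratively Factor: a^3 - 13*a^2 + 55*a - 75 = (a - 5)*(a^2 - 8*a + 15) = (a - 5)^2*(a - 3)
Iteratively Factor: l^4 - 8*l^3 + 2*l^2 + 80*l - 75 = (l - 1)*(l^3 - 7*l^2 - 5*l + 75) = (l - 5)*(l - 1)*(l^2 - 2*l - 15) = (l - 5)^2*(l - 1)*(l + 3)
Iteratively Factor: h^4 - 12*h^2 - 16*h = (h - 4)*(h^3 + 4*h^2 + 4*h) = (h - 4)*(h + 2)*(h^2 + 2*h) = (h - 4)*(h + 2)^2*(h)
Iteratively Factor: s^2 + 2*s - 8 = (s + 4)*(s - 2)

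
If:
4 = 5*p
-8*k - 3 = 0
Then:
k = -3/8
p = 4/5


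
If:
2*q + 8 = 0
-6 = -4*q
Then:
No Solution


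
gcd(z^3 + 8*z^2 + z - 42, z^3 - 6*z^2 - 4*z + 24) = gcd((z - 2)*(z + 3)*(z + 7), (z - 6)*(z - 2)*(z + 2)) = z - 2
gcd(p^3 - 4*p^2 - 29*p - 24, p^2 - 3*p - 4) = p + 1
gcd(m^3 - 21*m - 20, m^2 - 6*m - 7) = m + 1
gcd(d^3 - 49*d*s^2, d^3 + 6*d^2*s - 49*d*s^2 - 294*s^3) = -d^2 + 49*s^2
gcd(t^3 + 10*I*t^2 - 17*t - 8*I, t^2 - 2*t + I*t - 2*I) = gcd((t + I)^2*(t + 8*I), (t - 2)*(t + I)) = t + I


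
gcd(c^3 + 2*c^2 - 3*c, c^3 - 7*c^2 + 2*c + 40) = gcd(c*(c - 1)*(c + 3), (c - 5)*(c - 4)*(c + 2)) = 1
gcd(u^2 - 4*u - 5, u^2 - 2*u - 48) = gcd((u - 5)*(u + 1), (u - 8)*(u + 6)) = 1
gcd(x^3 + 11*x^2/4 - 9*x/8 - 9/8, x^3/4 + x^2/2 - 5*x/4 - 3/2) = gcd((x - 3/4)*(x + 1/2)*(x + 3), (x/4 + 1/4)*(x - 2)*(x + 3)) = x + 3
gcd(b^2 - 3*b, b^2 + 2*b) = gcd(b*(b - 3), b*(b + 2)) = b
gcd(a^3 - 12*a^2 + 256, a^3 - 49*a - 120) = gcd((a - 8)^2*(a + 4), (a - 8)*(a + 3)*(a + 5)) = a - 8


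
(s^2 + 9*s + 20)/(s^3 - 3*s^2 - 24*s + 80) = (s + 4)/(s^2 - 8*s + 16)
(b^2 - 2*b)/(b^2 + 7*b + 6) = b*(b - 2)/(b^2 + 7*b + 6)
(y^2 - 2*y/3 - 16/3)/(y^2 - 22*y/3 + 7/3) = (3*y^2 - 2*y - 16)/(3*y^2 - 22*y + 7)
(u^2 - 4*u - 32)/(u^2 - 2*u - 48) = (u + 4)/(u + 6)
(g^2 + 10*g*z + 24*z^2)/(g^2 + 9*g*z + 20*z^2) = (g + 6*z)/(g + 5*z)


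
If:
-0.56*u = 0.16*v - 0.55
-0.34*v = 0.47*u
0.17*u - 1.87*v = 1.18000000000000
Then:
No Solution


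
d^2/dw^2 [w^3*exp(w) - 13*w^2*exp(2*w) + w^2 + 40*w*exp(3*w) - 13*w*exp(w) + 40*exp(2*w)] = w^3*exp(w) - 52*w^2*exp(2*w) + 6*w^2*exp(w) + 360*w*exp(3*w) - 104*w*exp(2*w) - 7*w*exp(w) + 240*exp(3*w) + 134*exp(2*w) - 26*exp(w) + 2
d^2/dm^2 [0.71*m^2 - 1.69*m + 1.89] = 1.42000000000000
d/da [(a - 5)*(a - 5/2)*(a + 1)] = 3*a^2 - 13*a + 5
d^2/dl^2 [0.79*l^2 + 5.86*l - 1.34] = 1.58000000000000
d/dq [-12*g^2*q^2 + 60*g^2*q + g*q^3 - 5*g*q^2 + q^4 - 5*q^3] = -24*g^2*q + 60*g^2 + 3*g*q^2 - 10*g*q + 4*q^3 - 15*q^2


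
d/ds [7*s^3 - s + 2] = 21*s^2 - 1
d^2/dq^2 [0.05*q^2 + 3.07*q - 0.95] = 0.100000000000000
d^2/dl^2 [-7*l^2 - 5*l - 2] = -14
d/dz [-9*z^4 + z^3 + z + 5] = -36*z^3 + 3*z^2 + 1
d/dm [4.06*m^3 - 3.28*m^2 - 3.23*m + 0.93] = 12.18*m^2 - 6.56*m - 3.23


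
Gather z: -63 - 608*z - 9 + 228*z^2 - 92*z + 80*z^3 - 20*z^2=80*z^3 + 208*z^2 - 700*z - 72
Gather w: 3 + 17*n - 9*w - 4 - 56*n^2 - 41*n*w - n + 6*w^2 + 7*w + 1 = -56*n^2 + 16*n + 6*w^2 + w*(-41*n - 2)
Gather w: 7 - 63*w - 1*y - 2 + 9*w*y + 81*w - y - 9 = w*(9*y + 18) - 2*y - 4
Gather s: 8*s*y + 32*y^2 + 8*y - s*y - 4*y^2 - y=7*s*y + 28*y^2 + 7*y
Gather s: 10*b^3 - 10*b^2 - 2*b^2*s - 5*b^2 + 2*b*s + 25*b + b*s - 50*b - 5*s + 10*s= 10*b^3 - 15*b^2 - 25*b + s*(-2*b^2 + 3*b + 5)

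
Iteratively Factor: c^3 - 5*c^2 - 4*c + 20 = (c + 2)*(c^2 - 7*c + 10) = (c - 2)*(c + 2)*(c - 5)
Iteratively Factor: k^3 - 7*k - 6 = (k + 1)*(k^2 - k - 6) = (k - 3)*(k + 1)*(k + 2)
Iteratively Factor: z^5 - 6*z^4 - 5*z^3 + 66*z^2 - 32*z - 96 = (z - 2)*(z^4 - 4*z^3 - 13*z^2 + 40*z + 48) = (z - 2)*(z + 1)*(z^3 - 5*z^2 - 8*z + 48) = (z - 4)*(z - 2)*(z + 1)*(z^2 - z - 12) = (z - 4)*(z - 2)*(z + 1)*(z + 3)*(z - 4)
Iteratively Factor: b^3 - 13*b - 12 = (b - 4)*(b^2 + 4*b + 3) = (b - 4)*(b + 3)*(b + 1)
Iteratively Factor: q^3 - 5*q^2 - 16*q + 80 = (q - 5)*(q^2 - 16) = (q - 5)*(q + 4)*(q - 4)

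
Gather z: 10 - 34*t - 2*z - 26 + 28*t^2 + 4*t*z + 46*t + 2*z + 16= 28*t^2 + 4*t*z + 12*t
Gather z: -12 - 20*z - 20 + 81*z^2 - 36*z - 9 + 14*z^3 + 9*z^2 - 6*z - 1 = 14*z^3 + 90*z^2 - 62*z - 42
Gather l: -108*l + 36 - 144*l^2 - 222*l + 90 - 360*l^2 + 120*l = -504*l^2 - 210*l + 126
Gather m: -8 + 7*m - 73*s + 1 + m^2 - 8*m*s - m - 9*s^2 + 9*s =m^2 + m*(6 - 8*s) - 9*s^2 - 64*s - 7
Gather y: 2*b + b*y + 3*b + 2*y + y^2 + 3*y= 5*b + y^2 + y*(b + 5)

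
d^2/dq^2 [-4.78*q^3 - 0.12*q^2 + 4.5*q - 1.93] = -28.68*q - 0.24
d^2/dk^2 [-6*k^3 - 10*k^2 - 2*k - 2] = -36*k - 20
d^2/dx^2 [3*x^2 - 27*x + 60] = 6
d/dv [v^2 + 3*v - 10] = 2*v + 3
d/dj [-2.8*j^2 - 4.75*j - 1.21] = -5.6*j - 4.75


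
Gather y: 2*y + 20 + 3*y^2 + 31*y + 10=3*y^2 + 33*y + 30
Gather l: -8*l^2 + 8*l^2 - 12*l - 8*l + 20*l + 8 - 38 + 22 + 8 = 0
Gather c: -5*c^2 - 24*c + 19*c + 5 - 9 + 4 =-5*c^2 - 5*c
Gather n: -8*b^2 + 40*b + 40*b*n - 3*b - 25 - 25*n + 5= -8*b^2 + 37*b + n*(40*b - 25) - 20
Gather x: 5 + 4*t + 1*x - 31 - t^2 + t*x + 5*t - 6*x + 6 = -t^2 + 9*t + x*(t - 5) - 20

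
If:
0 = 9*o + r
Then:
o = -r/9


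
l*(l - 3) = l^2 - 3*l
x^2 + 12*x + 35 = (x + 5)*(x + 7)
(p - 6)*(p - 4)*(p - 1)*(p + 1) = p^4 - 10*p^3 + 23*p^2 + 10*p - 24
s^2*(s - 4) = s^3 - 4*s^2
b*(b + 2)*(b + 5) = b^3 + 7*b^2 + 10*b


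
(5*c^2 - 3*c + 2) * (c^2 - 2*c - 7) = 5*c^4 - 13*c^3 - 27*c^2 + 17*c - 14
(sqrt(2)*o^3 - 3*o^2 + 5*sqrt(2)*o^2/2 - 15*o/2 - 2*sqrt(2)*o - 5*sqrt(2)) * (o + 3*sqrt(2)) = sqrt(2)*o^4 + 3*o^3 + 5*sqrt(2)*o^3/2 - 11*sqrt(2)*o^2 + 15*o^2/2 - 55*sqrt(2)*o/2 - 12*o - 30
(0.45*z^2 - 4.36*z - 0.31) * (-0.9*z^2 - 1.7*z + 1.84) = -0.405*z^4 + 3.159*z^3 + 8.519*z^2 - 7.4954*z - 0.5704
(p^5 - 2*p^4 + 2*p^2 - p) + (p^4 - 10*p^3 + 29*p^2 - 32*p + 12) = p^5 - p^4 - 10*p^3 + 31*p^2 - 33*p + 12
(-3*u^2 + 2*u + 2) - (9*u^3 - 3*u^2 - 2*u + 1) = -9*u^3 + 4*u + 1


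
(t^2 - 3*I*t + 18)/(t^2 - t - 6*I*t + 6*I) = (t + 3*I)/(t - 1)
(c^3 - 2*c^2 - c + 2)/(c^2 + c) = c - 3 + 2/c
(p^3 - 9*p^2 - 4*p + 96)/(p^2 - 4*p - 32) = (p^2 - p - 12)/(p + 4)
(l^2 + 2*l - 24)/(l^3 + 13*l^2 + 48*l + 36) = (l - 4)/(l^2 + 7*l + 6)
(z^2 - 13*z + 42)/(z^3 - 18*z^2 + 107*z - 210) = 1/(z - 5)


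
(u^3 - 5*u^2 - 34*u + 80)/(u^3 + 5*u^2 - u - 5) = (u^2 - 10*u + 16)/(u^2 - 1)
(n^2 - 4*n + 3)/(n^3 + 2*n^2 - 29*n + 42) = (n - 1)/(n^2 + 5*n - 14)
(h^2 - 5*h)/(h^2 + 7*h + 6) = h*(h - 5)/(h^2 + 7*h + 6)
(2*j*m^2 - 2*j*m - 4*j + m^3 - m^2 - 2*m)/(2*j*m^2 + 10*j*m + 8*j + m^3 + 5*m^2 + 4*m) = (m - 2)/(m + 4)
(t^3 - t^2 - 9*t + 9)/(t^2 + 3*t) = t - 4 + 3/t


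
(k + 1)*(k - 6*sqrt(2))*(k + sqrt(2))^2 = k^4 - 4*sqrt(2)*k^3 + k^3 - 22*k^2 - 4*sqrt(2)*k^2 - 22*k - 12*sqrt(2)*k - 12*sqrt(2)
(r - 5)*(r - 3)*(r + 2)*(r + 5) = r^4 - r^3 - 31*r^2 + 25*r + 150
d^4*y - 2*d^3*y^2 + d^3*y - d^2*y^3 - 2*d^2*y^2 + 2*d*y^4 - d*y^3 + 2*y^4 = (d - 2*y)*(d - y)*(d + y)*(d*y + y)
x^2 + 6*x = x*(x + 6)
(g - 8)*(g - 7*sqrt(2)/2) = g^2 - 8*g - 7*sqrt(2)*g/2 + 28*sqrt(2)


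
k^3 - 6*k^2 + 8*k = k*(k - 4)*(k - 2)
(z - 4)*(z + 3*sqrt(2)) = z^2 - 4*z + 3*sqrt(2)*z - 12*sqrt(2)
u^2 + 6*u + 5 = (u + 1)*(u + 5)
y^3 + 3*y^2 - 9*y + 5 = (y - 1)^2*(y + 5)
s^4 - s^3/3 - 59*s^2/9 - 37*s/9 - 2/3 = (s - 3)*(s + 1/3)^2*(s + 2)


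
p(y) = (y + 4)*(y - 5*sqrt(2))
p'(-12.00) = -27.07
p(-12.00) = 152.57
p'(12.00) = 20.93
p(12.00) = 78.86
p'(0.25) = -2.57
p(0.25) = -28.99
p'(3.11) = 3.15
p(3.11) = -28.16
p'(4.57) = 6.07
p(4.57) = -21.43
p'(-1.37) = -5.81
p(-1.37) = -22.20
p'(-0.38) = -3.83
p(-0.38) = -26.97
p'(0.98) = -1.11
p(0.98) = -30.33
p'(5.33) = 7.59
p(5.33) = -16.24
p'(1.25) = -0.57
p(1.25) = -30.56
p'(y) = 2*y - 5*sqrt(2) + 4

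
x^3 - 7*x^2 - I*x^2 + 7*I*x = x*(x - 7)*(x - I)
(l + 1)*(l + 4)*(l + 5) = l^3 + 10*l^2 + 29*l + 20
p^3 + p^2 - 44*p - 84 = (p - 7)*(p + 2)*(p + 6)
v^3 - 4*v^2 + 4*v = v*(v - 2)^2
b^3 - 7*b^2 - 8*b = b*(b - 8)*(b + 1)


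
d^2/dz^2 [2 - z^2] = -2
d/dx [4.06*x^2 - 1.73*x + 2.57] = 8.12*x - 1.73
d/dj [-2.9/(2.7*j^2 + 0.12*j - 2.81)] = (15.66*j + 0.348)/(2.7*j^2 + 0.12*j - 2.81)^2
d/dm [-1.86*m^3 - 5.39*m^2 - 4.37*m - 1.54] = -5.58*m^2 - 10.78*m - 4.37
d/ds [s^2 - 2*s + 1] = 2*s - 2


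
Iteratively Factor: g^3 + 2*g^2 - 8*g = (g - 2)*(g^2 + 4*g) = g*(g - 2)*(g + 4)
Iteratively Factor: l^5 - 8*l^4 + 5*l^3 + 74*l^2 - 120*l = (l)*(l^4 - 8*l^3 + 5*l^2 + 74*l - 120) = l*(l - 2)*(l^3 - 6*l^2 - 7*l + 60) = l*(l - 2)*(l + 3)*(l^2 - 9*l + 20) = l*(l - 5)*(l - 2)*(l + 3)*(l - 4)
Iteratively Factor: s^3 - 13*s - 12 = (s - 4)*(s^2 + 4*s + 3) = (s - 4)*(s + 1)*(s + 3)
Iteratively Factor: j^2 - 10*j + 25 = (j - 5)*(j - 5)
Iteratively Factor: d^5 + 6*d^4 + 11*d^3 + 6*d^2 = (d + 3)*(d^4 + 3*d^3 + 2*d^2) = d*(d + 3)*(d^3 + 3*d^2 + 2*d) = d*(d + 2)*(d + 3)*(d^2 + d) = d^2*(d + 2)*(d + 3)*(d + 1)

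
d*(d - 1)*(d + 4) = d^3 + 3*d^2 - 4*d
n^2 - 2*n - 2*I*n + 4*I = (n - 2)*(n - 2*I)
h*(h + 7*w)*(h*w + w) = h^3*w + 7*h^2*w^2 + h^2*w + 7*h*w^2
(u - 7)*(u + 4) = u^2 - 3*u - 28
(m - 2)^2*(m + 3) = m^3 - m^2 - 8*m + 12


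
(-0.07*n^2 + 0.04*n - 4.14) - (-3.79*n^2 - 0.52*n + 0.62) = 3.72*n^2 + 0.56*n - 4.76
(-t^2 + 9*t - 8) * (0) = 0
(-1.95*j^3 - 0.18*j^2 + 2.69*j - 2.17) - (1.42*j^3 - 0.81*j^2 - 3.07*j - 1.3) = -3.37*j^3 + 0.63*j^2 + 5.76*j - 0.87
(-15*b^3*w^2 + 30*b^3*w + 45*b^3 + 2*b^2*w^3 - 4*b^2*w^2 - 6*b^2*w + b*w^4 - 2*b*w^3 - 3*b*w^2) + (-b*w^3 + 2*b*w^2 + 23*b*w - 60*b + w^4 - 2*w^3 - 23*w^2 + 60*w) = -15*b^3*w^2 + 30*b^3*w + 45*b^3 + 2*b^2*w^3 - 4*b^2*w^2 - 6*b^2*w + b*w^4 - 3*b*w^3 - b*w^2 + 23*b*w - 60*b + w^4 - 2*w^3 - 23*w^2 + 60*w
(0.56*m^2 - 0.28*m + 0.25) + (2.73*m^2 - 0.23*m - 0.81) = 3.29*m^2 - 0.51*m - 0.56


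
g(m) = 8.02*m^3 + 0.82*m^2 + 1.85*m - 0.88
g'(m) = 24.06*m^2 + 1.64*m + 1.85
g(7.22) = 3073.69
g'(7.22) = 1267.90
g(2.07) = 77.60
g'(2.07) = 108.34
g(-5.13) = -1071.54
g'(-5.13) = 626.62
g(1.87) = 57.89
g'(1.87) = 89.05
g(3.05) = 239.94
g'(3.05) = 230.67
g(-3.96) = -493.38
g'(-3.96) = 372.65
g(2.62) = 153.83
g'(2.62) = 171.30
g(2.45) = 126.52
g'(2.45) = 150.29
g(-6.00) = -1714.78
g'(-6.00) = 858.17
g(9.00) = 5928.77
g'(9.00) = 1965.47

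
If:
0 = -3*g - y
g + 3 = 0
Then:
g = -3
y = 9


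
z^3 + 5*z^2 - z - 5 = (z - 1)*(z + 1)*(z + 5)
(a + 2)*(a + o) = a^2 + a*o + 2*a + 2*o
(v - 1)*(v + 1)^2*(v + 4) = v^4 + 5*v^3 + 3*v^2 - 5*v - 4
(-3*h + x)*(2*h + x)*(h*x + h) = -6*h^3*x - 6*h^3 - h^2*x^2 - h^2*x + h*x^3 + h*x^2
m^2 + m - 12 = (m - 3)*(m + 4)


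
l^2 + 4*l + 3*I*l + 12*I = (l + 4)*(l + 3*I)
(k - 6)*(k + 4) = k^2 - 2*k - 24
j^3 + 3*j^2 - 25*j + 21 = (j - 3)*(j - 1)*(j + 7)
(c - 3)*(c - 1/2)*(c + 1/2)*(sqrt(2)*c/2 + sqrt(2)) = sqrt(2)*c^4/2 - sqrt(2)*c^3/2 - 25*sqrt(2)*c^2/8 + sqrt(2)*c/8 + 3*sqrt(2)/4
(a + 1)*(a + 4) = a^2 + 5*a + 4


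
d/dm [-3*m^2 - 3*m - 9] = -6*m - 3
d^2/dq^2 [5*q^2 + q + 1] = 10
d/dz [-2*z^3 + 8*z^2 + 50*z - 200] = -6*z^2 + 16*z + 50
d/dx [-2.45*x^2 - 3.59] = -4.9*x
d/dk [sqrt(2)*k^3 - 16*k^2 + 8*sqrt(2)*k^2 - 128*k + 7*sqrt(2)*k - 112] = 3*sqrt(2)*k^2 - 32*k + 16*sqrt(2)*k - 128 + 7*sqrt(2)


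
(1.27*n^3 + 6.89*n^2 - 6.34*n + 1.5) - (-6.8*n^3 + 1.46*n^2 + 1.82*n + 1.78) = 8.07*n^3 + 5.43*n^2 - 8.16*n - 0.28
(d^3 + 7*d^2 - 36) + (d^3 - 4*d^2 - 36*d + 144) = 2*d^3 + 3*d^2 - 36*d + 108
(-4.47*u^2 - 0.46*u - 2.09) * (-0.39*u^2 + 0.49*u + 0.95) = 1.7433*u^4 - 2.0109*u^3 - 3.6568*u^2 - 1.4611*u - 1.9855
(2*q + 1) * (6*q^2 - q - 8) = 12*q^3 + 4*q^2 - 17*q - 8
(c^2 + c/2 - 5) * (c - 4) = c^3 - 7*c^2/2 - 7*c + 20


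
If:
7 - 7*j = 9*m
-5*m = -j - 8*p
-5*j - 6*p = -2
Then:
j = -11/16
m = 21/16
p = 29/32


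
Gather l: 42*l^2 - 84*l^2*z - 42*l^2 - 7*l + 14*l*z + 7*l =-84*l^2*z + 14*l*z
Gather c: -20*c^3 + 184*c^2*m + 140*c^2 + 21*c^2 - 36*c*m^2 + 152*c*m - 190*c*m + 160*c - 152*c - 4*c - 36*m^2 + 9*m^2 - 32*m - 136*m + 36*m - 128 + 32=-20*c^3 + c^2*(184*m + 161) + c*(-36*m^2 - 38*m + 4) - 27*m^2 - 132*m - 96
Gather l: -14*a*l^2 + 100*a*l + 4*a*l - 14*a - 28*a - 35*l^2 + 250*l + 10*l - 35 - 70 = -42*a + l^2*(-14*a - 35) + l*(104*a + 260) - 105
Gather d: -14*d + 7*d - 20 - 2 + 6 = -7*d - 16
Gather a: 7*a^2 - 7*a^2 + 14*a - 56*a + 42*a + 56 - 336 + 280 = 0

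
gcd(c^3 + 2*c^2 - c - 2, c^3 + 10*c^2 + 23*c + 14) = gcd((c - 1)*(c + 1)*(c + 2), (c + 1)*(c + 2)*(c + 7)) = c^2 + 3*c + 2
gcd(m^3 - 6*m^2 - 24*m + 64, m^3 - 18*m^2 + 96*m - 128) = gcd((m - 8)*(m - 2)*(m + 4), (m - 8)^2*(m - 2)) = m^2 - 10*m + 16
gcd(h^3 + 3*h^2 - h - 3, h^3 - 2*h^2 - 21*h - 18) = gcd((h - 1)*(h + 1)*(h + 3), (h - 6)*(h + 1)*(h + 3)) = h^2 + 4*h + 3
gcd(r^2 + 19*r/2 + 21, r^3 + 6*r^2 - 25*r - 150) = r + 6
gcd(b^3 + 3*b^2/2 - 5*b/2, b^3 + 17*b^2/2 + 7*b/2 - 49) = 1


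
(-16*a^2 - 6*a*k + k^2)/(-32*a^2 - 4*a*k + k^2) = (2*a + k)/(4*a + k)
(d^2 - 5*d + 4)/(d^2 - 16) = (d - 1)/(d + 4)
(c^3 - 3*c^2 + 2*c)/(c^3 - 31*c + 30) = c*(c - 2)/(c^2 + c - 30)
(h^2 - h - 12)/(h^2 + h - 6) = (h - 4)/(h - 2)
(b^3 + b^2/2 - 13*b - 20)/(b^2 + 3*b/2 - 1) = (2*b^2 - 3*b - 20)/(2*b - 1)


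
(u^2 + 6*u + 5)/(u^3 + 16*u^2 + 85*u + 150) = (u + 1)/(u^2 + 11*u + 30)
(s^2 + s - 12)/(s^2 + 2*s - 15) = (s + 4)/(s + 5)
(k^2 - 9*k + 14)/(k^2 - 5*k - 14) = (k - 2)/(k + 2)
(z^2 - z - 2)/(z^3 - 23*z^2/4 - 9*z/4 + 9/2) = 4*(z - 2)/(4*z^2 - 27*z + 18)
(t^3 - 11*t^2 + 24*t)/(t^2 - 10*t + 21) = t*(t - 8)/(t - 7)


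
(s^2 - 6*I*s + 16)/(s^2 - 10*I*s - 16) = (s + 2*I)/(s - 2*I)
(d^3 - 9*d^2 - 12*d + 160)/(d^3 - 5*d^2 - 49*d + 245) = (d^2 - 4*d - 32)/(d^2 - 49)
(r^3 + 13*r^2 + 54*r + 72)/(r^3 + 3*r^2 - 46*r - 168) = (r + 3)/(r - 7)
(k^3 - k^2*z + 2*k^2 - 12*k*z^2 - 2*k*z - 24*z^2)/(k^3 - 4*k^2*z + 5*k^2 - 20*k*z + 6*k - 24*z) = (k + 3*z)/(k + 3)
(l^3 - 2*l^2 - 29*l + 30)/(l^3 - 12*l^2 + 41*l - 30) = (l + 5)/(l - 5)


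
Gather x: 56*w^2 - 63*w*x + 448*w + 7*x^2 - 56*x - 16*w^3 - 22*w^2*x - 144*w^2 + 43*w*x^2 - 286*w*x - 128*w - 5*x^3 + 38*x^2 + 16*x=-16*w^3 - 88*w^2 + 320*w - 5*x^3 + x^2*(43*w + 45) + x*(-22*w^2 - 349*w - 40)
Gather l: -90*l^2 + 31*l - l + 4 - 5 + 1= -90*l^2 + 30*l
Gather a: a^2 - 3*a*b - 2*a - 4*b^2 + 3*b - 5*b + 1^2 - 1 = a^2 + a*(-3*b - 2) - 4*b^2 - 2*b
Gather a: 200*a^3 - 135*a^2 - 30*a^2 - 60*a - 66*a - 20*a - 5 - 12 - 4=200*a^3 - 165*a^2 - 146*a - 21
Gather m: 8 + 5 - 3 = 10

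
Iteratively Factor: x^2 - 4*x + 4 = (x - 2)*(x - 2)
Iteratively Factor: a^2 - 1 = (a - 1)*(a + 1)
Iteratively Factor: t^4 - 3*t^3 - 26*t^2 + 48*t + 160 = (t - 5)*(t^3 + 2*t^2 - 16*t - 32) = (t - 5)*(t + 4)*(t^2 - 2*t - 8) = (t - 5)*(t - 4)*(t + 4)*(t + 2)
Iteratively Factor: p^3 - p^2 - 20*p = (p - 5)*(p^2 + 4*p) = p*(p - 5)*(p + 4)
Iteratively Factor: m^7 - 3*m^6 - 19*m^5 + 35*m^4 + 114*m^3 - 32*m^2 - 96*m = (m - 1)*(m^6 - 2*m^5 - 21*m^4 + 14*m^3 + 128*m^2 + 96*m) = (m - 1)*(m + 2)*(m^5 - 4*m^4 - 13*m^3 + 40*m^2 + 48*m) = (m - 1)*(m + 1)*(m + 2)*(m^4 - 5*m^3 - 8*m^2 + 48*m) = (m - 4)*(m - 1)*(m + 1)*(m + 2)*(m^3 - m^2 - 12*m) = (m - 4)*(m - 1)*(m + 1)*(m + 2)*(m + 3)*(m^2 - 4*m) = (m - 4)^2*(m - 1)*(m + 1)*(m + 2)*(m + 3)*(m)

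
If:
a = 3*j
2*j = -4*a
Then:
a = 0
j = 0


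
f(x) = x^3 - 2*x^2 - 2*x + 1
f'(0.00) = -2.00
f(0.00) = 1.00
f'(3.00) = 13.00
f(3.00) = 4.00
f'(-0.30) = -0.53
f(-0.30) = 1.39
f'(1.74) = 0.12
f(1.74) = -3.27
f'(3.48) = 20.41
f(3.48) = 11.96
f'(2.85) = 10.97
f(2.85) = 2.20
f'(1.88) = 1.08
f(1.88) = -3.18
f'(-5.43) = 108.17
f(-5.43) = -207.21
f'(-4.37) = 72.77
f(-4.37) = -111.91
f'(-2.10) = 19.63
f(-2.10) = -12.88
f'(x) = 3*x^2 - 4*x - 2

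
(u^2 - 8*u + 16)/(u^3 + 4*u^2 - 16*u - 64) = (u - 4)/(u^2 + 8*u + 16)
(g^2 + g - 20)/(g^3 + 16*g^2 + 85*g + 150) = (g - 4)/(g^2 + 11*g + 30)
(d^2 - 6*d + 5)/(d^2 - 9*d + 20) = (d - 1)/(d - 4)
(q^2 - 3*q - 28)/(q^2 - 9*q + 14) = (q + 4)/(q - 2)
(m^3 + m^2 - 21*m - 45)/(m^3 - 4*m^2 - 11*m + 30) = (m + 3)/(m - 2)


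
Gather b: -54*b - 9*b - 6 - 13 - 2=-63*b - 21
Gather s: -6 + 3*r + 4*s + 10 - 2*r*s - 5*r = -2*r + s*(4 - 2*r) + 4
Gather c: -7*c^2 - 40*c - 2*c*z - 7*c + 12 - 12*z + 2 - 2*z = -7*c^2 + c*(-2*z - 47) - 14*z + 14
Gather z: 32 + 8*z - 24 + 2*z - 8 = 10*z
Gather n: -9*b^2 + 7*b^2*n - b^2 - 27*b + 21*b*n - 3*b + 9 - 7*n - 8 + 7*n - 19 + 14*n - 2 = -10*b^2 - 30*b + n*(7*b^2 + 21*b + 14) - 20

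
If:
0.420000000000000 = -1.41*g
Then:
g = -0.30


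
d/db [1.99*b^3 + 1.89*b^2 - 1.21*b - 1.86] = 5.97*b^2 + 3.78*b - 1.21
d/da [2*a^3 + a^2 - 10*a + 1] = 6*a^2 + 2*a - 10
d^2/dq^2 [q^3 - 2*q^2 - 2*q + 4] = 6*q - 4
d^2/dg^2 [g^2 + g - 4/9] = 2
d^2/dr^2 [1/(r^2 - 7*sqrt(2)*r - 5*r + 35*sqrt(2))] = 2*(-r^2 + 5*r + 7*sqrt(2)*r + (-2*r + 5 + 7*sqrt(2))^2 - 35*sqrt(2))/(r^2 - 7*sqrt(2)*r - 5*r + 35*sqrt(2))^3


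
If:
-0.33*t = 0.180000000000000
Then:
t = -0.55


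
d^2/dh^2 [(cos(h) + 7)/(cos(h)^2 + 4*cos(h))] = (8*(cos(h) + 2)^2*(cos(h) + 7)*sin(h)^2 - (cos(h) + 4)^2*cos(h)^3 + 2*(cos(h) + 4)*(14*cos(h) + 10*cos(2*h) + cos(3*h) - 1)*cos(h))/((cos(h) + 4)^3*cos(h)^3)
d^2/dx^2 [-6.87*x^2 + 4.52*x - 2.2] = -13.7400000000000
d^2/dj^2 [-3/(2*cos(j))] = 3/(2*cos(j)) - 3/cos(j)^3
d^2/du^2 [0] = 0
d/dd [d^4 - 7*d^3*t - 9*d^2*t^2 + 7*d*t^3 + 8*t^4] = 4*d^3 - 21*d^2*t - 18*d*t^2 + 7*t^3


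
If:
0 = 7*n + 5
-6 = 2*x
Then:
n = -5/7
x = -3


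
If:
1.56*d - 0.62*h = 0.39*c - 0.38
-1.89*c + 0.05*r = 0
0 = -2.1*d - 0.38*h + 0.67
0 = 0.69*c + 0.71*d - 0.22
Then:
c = 0.16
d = 0.16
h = 0.90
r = 6.01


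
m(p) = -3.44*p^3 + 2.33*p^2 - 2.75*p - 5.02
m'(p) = -10.32*p^2 + 4.66*p - 2.75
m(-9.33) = 3017.31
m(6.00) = -680.68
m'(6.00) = -346.31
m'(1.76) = -26.52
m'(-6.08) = -412.58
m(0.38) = -5.92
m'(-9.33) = -944.57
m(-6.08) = 870.99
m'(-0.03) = -2.90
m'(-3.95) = -182.17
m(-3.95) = 254.20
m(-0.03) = -4.94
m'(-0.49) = -7.51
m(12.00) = -5646.82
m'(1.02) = -8.73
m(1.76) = -21.40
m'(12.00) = -1432.91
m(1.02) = -9.05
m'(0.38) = -2.47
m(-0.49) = -2.71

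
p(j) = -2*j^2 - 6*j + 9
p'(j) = -4*j - 6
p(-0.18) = 10.02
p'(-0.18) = -5.28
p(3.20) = -30.68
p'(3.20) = -18.80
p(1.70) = -6.98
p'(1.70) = -12.80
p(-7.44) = -57.07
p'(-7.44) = 23.76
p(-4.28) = -1.96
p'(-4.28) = 11.12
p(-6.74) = -41.42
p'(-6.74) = 20.96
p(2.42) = -17.23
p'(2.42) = -15.68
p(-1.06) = 13.11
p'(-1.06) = -1.76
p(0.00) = 9.00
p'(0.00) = -6.00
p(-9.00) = -99.00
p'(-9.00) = 30.00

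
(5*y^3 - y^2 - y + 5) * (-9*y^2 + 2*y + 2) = -45*y^5 + 19*y^4 + 17*y^3 - 49*y^2 + 8*y + 10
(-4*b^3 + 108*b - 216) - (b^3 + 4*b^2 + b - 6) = -5*b^3 - 4*b^2 + 107*b - 210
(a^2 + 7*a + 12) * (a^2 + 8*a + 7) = a^4 + 15*a^3 + 75*a^2 + 145*a + 84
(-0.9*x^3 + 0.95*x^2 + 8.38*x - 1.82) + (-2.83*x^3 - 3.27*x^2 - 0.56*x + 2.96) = -3.73*x^3 - 2.32*x^2 + 7.82*x + 1.14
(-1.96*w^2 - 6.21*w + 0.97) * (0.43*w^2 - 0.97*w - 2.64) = -0.8428*w^4 - 0.7691*w^3 + 11.6152*w^2 + 15.4535*w - 2.5608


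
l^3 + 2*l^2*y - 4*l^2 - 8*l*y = l*(l - 4)*(l + 2*y)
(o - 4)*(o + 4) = o^2 - 16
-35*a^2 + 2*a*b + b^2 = (-5*a + b)*(7*a + b)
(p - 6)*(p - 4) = p^2 - 10*p + 24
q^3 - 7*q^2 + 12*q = q*(q - 4)*(q - 3)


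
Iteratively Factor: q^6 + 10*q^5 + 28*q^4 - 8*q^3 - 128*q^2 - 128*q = (q + 4)*(q^5 + 6*q^4 + 4*q^3 - 24*q^2 - 32*q) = (q + 2)*(q + 4)*(q^4 + 4*q^3 - 4*q^2 - 16*q) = (q + 2)^2*(q + 4)*(q^3 + 2*q^2 - 8*q) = q*(q + 2)^2*(q + 4)*(q^2 + 2*q - 8) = q*(q + 2)^2*(q + 4)^2*(q - 2)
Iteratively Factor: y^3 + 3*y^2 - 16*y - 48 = (y + 4)*(y^2 - y - 12) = (y - 4)*(y + 4)*(y + 3)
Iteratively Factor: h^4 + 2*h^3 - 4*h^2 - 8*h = (h + 2)*(h^3 - 4*h) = (h + 2)^2*(h^2 - 2*h) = (h - 2)*(h + 2)^2*(h)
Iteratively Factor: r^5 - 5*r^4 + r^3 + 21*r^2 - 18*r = (r - 3)*(r^4 - 2*r^3 - 5*r^2 + 6*r) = r*(r - 3)*(r^3 - 2*r^2 - 5*r + 6) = r*(r - 3)*(r + 2)*(r^2 - 4*r + 3) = r*(r - 3)*(r - 1)*(r + 2)*(r - 3)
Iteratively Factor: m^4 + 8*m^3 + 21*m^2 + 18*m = (m + 2)*(m^3 + 6*m^2 + 9*m) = (m + 2)*(m + 3)*(m^2 + 3*m) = m*(m + 2)*(m + 3)*(m + 3)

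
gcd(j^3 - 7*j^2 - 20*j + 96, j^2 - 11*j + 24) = j^2 - 11*j + 24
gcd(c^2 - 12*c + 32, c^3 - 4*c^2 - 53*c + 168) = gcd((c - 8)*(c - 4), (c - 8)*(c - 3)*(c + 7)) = c - 8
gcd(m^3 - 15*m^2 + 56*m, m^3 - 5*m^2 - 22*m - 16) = m - 8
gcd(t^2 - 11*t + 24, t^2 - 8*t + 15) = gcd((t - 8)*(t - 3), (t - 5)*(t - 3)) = t - 3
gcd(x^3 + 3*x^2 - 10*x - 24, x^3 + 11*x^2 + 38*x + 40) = x^2 + 6*x + 8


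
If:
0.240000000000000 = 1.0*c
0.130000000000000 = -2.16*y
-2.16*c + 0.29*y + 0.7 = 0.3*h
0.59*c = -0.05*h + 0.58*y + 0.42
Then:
No Solution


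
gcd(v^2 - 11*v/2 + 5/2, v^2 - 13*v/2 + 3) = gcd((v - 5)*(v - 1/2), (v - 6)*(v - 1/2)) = v - 1/2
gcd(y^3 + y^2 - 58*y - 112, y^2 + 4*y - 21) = y + 7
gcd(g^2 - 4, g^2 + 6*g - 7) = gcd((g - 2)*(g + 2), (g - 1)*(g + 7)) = 1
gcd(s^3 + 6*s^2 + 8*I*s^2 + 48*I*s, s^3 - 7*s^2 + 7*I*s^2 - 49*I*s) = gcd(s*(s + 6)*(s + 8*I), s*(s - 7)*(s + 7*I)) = s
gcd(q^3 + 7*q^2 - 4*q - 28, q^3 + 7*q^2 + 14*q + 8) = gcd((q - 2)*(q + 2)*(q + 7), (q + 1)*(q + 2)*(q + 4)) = q + 2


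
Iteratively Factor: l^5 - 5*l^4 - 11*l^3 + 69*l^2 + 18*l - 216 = (l - 3)*(l^4 - 2*l^3 - 17*l^2 + 18*l + 72) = (l - 3)*(l + 3)*(l^3 - 5*l^2 - 2*l + 24) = (l - 4)*(l - 3)*(l + 3)*(l^2 - l - 6) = (l - 4)*(l - 3)^2*(l + 3)*(l + 2)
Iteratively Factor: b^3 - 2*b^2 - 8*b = (b - 4)*(b^2 + 2*b) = b*(b - 4)*(b + 2)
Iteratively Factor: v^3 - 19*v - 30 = (v + 3)*(v^2 - 3*v - 10) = (v - 5)*(v + 3)*(v + 2)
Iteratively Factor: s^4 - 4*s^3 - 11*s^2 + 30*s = (s - 2)*(s^3 - 2*s^2 - 15*s) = (s - 2)*(s + 3)*(s^2 - 5*s) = s*(s - 2)*(s + 3)*(s - 5)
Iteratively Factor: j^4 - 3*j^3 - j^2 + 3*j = (j - 1)*(j^3 - 2*j^2 - 3*j) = (j - 1)*(j + 1)*(j^2 - 3*j) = (j - 3)*(j - 1)*(j + 1)*(j)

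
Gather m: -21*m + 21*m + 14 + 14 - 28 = 0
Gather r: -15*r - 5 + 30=25 - 15*r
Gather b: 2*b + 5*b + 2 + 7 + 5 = 7*b + 14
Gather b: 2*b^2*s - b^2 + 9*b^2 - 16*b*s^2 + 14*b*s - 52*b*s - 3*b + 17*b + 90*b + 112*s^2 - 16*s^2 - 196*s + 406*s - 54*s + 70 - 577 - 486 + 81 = b^2*(2*s + 8) + b*(-16*s^2 - 38*s + 104) + 96*s^2 + 156*s - 912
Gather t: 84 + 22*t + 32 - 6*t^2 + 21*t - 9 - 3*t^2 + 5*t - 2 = -9*t^2 + 48*t + 105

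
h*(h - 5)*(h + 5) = h^3 - 25*h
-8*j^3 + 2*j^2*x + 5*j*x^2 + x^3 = (-j + x)*(2*j + x)*(4*j + x)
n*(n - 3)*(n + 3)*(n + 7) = n^4 + 7*n^3 - 9*n^2 - 63*n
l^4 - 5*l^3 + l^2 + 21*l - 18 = (l - 3)^2*(l - 1)*(l + 2)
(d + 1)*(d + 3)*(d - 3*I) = d^3 + 4*d^2 - 3*I*d^2 + 3*d - 12*I*d - 9*I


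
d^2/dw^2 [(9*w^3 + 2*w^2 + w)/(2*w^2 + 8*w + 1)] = 2*(530*w^3 + 204*w^2 + 21*w - 6)/(8*w^6 + 96*w^5 + 396*w^4 + 608*w^3 + 198*w^2 + 24*w + 1)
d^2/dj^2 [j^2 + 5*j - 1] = 2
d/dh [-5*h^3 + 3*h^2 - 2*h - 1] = -15*h^2 + 6*h - 2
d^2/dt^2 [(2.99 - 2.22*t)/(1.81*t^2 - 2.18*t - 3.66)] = ((2.22*t - 2.99)*(3.62*t - 2.18)*(7.24*t - 4.36) + (24.1092*t - 20.503)*(-1.81*t^2 + 2.18*t + 3.66))/(-1.81*t^2 + 2.18*t + 3.66)^3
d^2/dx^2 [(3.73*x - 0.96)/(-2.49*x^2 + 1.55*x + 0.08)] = ((3.73*x - 0.96)*(4.98*x - 1.55)*(9.96*x - 3.1) + (55.7262*x - 16.3438)*(-2.49*x^2 + 1.55*x + 0.08))/(-2.49*x^2 + 1.55*x + 0.08)^3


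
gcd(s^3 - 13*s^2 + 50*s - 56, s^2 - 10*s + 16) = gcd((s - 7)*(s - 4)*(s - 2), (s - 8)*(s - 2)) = s - 2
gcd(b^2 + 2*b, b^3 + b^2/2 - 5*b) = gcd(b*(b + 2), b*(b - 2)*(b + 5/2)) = b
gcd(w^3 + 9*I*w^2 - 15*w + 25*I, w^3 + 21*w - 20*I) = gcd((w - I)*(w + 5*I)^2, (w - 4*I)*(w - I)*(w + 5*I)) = w^2 + 4*I*w + 5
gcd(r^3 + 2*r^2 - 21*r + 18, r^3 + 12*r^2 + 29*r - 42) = r^2 + 5*r - 6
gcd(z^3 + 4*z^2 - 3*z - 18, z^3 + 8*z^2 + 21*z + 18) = z^2 + 6*z + 9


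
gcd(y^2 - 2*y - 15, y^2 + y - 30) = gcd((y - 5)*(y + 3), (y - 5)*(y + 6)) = y - 5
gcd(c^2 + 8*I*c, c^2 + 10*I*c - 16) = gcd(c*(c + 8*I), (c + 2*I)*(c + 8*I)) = c + 8*I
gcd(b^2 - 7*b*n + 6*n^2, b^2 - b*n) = b - n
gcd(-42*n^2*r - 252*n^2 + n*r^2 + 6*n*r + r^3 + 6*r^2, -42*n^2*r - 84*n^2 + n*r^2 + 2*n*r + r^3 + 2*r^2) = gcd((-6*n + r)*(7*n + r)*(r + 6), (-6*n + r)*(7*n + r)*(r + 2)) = -42*n^2 + n*r + r^2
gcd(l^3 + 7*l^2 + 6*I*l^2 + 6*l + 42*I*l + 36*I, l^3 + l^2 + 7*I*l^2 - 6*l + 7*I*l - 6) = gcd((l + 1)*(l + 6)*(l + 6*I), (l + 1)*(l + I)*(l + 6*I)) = l^2 + l*(1 + 6*I) + 6*I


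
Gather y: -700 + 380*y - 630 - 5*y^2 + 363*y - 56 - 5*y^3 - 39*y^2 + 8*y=-5*y^3 - 44*y^2 + 751*y - 1386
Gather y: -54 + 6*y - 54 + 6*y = 12*y - 108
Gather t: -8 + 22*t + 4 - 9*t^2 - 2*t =-9*t^2 + 20*t - 4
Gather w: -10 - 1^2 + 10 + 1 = 0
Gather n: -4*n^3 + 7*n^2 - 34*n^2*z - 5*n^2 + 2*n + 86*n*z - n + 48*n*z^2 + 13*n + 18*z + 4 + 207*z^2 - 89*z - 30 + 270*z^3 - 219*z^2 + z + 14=-4*n^3 + n^2*(2 - 34*z) + n*(48*z^2 + 86*z + 14) + 270*z^3 - 12*z^2 - 70*z - 12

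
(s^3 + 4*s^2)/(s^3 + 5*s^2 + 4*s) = s/(s + 1)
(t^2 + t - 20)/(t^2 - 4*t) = (t + 5)/t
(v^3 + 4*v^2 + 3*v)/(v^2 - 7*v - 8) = v*(v + 3)/(v - 8)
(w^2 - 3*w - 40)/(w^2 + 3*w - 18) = (w^2 - 3*w - 40)/(w^2 + 3*w - 18)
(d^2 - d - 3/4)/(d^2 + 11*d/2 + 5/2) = (d - 3/2)/(d + 5)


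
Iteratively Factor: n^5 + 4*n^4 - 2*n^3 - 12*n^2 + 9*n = (n + 3)*(n^4 + n^3 - 5*n^2 + 3*n) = (n + 3)^2*(n^3 - 2*n^2 + n) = n*(n + 3)^2*(n^2 - 2*n + 1) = n*(n - 1)*(n + 3)^2*(n - 1)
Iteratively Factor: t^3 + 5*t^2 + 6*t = (t + 3)*(t^2 + 2*t) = t*(t + 3)*(t + 2)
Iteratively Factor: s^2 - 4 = (s + 2)*(s - 2)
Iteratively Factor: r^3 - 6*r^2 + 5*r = (r)*(r^2 - 6*r + 5) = r*(r - 5)*(r - 1)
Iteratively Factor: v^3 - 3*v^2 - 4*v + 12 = (v - 2)*(v^2 - v - 6) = (v - 2)*(v + 2)*(v - 3)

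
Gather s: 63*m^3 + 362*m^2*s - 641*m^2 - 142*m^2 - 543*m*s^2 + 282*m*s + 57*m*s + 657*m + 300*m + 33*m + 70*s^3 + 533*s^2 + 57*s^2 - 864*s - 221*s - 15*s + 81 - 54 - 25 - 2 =63*m^3 - 783*m^2 + 990*m + 70*s^3 + s^2*(590 - 543*m) + s*(362*m^2 + 339*m - 1100)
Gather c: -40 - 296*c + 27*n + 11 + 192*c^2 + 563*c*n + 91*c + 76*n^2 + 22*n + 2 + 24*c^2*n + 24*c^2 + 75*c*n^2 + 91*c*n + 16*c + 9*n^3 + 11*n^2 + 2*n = c^2*(24*n + 216) + c*(75*n^2 + 654*n - 189) + 9*n^3 + 87*n^2 + 51*n - 27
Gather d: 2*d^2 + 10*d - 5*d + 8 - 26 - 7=2*d^2 + 5*d - 25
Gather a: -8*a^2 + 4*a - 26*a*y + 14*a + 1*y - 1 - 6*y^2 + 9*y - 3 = -8*a^2 + a*(18 - 26*y) - 6*y^2 + 10*y - 4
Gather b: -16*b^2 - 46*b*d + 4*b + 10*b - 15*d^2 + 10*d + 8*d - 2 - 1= -16*b^2 + b*(14 - 46*d) - 15*d^2 + 18*d - 3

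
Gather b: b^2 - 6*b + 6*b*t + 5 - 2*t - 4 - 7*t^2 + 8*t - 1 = b^2 + b*(6*t - 6) - 7*t^2 + 6*t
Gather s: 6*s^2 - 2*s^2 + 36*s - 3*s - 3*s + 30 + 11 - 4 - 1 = 4*s^2 + 30*s + 36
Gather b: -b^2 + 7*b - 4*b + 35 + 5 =-b^2 + 3*b + 40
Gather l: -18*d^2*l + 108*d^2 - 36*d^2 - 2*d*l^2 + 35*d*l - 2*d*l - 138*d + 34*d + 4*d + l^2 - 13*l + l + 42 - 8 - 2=72*d^2 - 100*d + l^2*(1 - 2*d) + l*(-18*d^2 + 33*d - 12) + 32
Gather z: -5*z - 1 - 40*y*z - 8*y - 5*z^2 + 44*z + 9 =-8*y - 5*z^2 + z*(39 - 40*y) + 8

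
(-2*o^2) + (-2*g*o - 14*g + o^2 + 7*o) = -2*g*o - 14*g - o^2 + 7*o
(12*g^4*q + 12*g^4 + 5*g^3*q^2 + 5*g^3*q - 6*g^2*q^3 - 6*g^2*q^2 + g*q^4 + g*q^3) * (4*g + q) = 48*g^5*q + 48*g^5 + 32*g^4*q^2 + 32*g^4*q - 19*g^3*q^3 - 19*g^3*q^2 - 2*g^2*q^4 - 2*g^2*q^3 + g*q^5 + g*q^4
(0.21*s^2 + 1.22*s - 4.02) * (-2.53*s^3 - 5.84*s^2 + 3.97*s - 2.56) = -0.5313*s^5 - 4.313*s^4 + 3.8795*s^3 + 27.7826*s^2 - 19.0826*s + 10.2912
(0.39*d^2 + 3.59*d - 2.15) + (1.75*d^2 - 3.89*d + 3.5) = 2.14*d^2 - 0.3*d + 1.35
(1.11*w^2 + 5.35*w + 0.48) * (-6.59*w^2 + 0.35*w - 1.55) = -7.3149*w^4 - 34.868*w^3 - 3.0112*w^2 - 8.1245*w - 0.744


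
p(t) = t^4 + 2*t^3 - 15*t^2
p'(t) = 4*t^3 + 6*t^2 - 30*t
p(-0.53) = -4.43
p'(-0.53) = 16.99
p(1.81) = -26.55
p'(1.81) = -10.92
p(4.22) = 200.32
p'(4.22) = 280.86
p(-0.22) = -0.74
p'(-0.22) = 6.85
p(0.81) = -8.35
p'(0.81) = -18.24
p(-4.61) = -63.07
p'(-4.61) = -126.08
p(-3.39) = -118.23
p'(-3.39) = 14.82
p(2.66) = -18.43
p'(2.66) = 37.94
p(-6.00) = 324.00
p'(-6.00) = -468.00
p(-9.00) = 3888.00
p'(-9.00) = -2160.00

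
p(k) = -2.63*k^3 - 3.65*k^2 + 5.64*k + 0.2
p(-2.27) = -0.65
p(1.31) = -4.59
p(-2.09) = -3.52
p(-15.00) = 7970.60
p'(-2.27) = -18.45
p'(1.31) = -17.46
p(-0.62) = -4.07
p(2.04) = -25.81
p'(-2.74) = -33.59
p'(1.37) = -19.17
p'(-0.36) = 7.25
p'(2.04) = -42.09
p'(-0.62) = 7.13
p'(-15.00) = -1660.11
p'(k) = -7.89*k^2 - 7.3*k + 5.64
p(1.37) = -5.69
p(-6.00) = 403.04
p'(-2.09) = -13.57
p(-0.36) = -2.18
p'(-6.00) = -234.60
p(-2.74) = 11.44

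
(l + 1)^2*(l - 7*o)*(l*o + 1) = l^4*o - 7*l^3*o^2 + 2*l^3*o + l^3 - 14*l^2*o^2 - 6*l^2*o + 2*l^2 - 7*l*o^2 - 14*l*o + l - 7*o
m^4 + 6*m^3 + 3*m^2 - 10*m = m*(m - 1)*(m + 2)*(m + 5)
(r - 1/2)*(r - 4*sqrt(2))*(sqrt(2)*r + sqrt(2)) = sqrt(2)*r^3 - 8*r^2 + sqrt(2)*r^2/2 - 4*r - sqrt(2)*r/2 + 4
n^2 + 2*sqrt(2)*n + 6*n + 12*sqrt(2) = (n + 6)*(n + 2*sqrt(2))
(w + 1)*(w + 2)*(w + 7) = w^3 + 10*w^2 + 23*w + 14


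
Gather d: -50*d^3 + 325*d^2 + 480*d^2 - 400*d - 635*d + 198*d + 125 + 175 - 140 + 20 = -50*d^3 + 805*d^2 - 837*d + 180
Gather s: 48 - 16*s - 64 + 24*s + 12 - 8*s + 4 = 0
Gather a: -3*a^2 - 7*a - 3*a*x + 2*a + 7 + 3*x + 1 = -3*a^2 + a*(-3*x - 5) + 3*x + 8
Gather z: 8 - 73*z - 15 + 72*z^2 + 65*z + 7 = 72*z^2 - 8*z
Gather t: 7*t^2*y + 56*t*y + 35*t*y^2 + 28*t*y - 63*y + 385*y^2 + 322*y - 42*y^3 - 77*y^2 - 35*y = 7*t^2*y + t*(35*y^2 + 84*y) - 42*y^3 + 308*y^2 + 224*y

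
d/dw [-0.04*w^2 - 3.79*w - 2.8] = -0.08*w - 3.79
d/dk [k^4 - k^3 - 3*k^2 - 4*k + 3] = 4*k^3 - 3*k^2 - 6*k - 4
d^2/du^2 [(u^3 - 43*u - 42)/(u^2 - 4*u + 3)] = 12*(-5*u^3 - 27*u^2 + 153*u - 177)/(u^6 - 12*u^5 + 57*u^4 - 136*u^3 + 171*u^2 - 108*u + 27)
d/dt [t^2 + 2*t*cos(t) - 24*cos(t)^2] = -2*t*sin(t) + 2*t + 24*sin(2*t) + 2*cos(t)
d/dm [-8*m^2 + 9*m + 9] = 9 - 16*m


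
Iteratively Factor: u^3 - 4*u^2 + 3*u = (u)*(u^2 - 4*u + 3) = u*(u - 1)*(u - 3)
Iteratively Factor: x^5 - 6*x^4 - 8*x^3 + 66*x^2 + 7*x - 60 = (x + 1)*(x^4 - 7*x^3 - x^2 + 67*x - 60) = (x - 4)*(x + 1)*(x^3 - 3*x^2 - 13*x + 15) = (x - 4)*(x - 1)*(x + 1)*(x^2 - 2*x - 15) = (x - 5)*(x - 4)*(x - 1)*(x + 1)*(x + 3)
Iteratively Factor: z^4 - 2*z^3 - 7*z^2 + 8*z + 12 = (z + 2)*(z^3 - 4*z^2 + z + 6) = (z + 1)*(z + 2)*(z^2 - 5*z + 6) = (z - 3)*(z + 1)*(z + 2)*(z - 2)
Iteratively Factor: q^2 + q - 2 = (q + 2)*(q - 1)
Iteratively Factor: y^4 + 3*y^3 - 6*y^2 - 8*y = (y)*(y^3 + 3*y^2 - 6*y - 8) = y*(y - 2)*(y^2 + 5*y + 4) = y*(y - 2)*(y + 1)*(y + 4)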